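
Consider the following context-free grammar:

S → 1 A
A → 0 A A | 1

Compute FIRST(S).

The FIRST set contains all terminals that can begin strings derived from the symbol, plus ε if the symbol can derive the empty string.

We compute FIRST(S) using the standard algorithm.
FIRST(A) = {0, 1}
FIRST(S) = {1}
Therefore, FIRST(S) = {1}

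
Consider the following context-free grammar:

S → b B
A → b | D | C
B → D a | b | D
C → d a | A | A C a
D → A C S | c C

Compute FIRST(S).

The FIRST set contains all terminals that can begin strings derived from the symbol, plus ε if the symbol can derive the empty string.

We compute FIRST(S) using the standard algorithm.
FIRST(A) = {b, c, d}
FIRST(B) = {b, c, d}
FIRST(C) = {b, c, d}
FIRST(D) = {b, c, d}
FIRST(S) = {b}
Therefore, FIRST(S) = {b}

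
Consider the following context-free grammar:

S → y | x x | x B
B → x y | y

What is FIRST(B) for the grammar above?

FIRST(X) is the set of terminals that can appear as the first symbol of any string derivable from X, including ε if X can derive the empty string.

We compute FIRST(B) using the standard algorithm.
FIRST(B) = {x, y}
FIRST(S) = {x, y}
Therefore, FIRST(B) = {x, y}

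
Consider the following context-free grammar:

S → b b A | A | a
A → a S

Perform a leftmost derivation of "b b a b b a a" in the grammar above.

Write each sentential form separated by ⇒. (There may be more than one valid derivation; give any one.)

S ⇒ b b A ⇒ b b a S ⇒ b b a b b A ⇒ b b a b b a S ⇒ b b a b b a a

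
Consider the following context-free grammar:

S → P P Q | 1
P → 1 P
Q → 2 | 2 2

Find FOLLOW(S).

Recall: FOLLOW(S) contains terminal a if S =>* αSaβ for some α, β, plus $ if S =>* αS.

We compute FOLLOW(S) using the standard algorithm.
FOLLOW(S) starts with {$}.
FIRST(P) = {1}
FIRST(Q) = {2}
FIRST(S) = {1}
FOLLOW(P) = {1, 2}
FOLLOW(Q) = {$}
FOLLOW(S) = {$}
Therefore, FOLLOW(S) = {$}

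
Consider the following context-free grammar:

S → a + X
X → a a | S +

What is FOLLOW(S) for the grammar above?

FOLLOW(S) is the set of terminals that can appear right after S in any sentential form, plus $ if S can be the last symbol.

We compute FOLLOW(S) using the standard algorithm.
FOLLOW(S) starts with {$}.
FIRST(S) = {a}
FIRST(X) = {a}
FOLLOW(S) = {$, +}
FOLLOW(X) = {$, +}
Therefore, FOLLOW(S) = {$, +}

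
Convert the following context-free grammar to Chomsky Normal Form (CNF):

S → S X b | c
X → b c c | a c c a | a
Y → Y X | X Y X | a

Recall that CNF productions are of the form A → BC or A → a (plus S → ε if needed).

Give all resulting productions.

TB → b; S → c; TC → c; TA → a; X → a; Y → a; S → S X0; X0 → X TB; X → TB X1; X1 → TC TC; X → TA X2; X2 → TC X3; X3 → TC TA; Y → Y X; Y → X X4; X4 → Y X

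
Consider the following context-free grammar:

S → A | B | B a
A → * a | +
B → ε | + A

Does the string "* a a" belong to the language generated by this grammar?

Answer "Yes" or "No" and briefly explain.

No - no valid derivation exists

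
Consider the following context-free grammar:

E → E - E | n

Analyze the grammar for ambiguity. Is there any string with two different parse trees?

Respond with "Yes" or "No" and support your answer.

Yes - the string 'n - n - n - n' has two distinct parse trees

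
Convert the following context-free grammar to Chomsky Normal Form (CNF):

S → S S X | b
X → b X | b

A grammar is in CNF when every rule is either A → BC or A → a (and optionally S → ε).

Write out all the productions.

S → b; TB → b; X → b; S → S X0; X0 → S X; X → TB X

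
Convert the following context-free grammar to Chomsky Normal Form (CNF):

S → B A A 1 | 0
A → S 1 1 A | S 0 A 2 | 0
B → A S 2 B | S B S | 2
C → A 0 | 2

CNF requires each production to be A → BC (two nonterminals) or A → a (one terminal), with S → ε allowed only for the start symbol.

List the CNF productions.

T1 → 1; S → 0; T0 → 0; T2 → 2; A → 0; B → 2; C → 2; S → B X0; X0 → A X1; X1 → A T1; A → S X2; X2 → T1 X3; X3 → T1 A; A → S X4; X4 → T0 X5; X5 → A T2; B → A X6; X6 → S X7; X7 → T2 B; B → S X8; X8 → B S; C → A T0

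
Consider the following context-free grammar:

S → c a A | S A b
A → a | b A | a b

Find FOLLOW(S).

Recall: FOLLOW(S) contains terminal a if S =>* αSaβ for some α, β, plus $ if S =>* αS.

We compute FOLLOW(S) using the standard algorithm.
FOLLOW(S) starts with {$}.
FIRST(A) = {a, b}
FIRST(S) = {c}
FOLLOW(A) = {$, a, b}
FOLLOW(S) = {$, a, b}
Therefore, FOLLOW(S) = {$, a, b}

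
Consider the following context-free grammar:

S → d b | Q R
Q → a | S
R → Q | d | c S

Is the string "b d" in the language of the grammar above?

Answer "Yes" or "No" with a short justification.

No - no valid derivation exists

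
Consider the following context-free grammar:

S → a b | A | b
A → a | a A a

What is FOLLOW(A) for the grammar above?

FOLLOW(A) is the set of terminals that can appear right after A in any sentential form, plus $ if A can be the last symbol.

We compute FOLLOW(A) using the standard algorithm.
FOLLOW(S) starts with {$}.
FIRST(A) = {a}
FIRST(S) = {a, b}
FOLLOW(A) = {$, a}
FOLLOW(S) = {$}
Therefore, FOLLOW(A) = {$, a}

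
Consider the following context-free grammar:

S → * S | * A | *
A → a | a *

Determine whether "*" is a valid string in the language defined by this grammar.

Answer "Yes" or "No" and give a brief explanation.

Yes - a valid derivation exists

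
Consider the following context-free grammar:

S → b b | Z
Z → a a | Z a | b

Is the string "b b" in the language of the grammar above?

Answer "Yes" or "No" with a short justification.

Yes - a valid derivation exists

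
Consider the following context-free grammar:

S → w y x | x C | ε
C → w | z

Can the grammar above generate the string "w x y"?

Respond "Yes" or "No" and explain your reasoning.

No - no valid derivation exists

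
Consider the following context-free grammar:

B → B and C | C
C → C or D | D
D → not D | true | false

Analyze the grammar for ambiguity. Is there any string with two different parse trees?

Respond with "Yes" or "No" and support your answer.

No - the grammar is unambiguous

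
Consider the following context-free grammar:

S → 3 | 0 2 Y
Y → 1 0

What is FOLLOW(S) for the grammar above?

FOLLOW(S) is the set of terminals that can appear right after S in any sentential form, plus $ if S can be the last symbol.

We compute FOLLOW(S) using the standard algorithm.
FOLLOW(S) starts with {$}.
FIRST(S) = {0, 3}
FIRST(Y) = {1}
FOLLOW(S) = {$}
FOLLOW(Y) = {$}
Therefore, FOLLOW(S) = {$}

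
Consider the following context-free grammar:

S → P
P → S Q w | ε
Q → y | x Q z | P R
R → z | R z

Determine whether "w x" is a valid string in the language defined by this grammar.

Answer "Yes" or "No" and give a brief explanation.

No - no valid derivation exists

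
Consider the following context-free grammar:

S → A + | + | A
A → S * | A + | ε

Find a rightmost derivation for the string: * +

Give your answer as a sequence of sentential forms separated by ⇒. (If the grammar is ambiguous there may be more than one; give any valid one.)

S ⇒ A + ⇒ S * + ⇒ A * + ⇒ * +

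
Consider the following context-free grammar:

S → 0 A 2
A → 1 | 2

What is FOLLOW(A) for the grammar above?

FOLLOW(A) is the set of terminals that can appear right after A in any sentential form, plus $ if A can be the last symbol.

We compute FOLLOW(A) using the standard algorithm.
FOLLOW(S) starts with {$}.
FIRST(A) = {1, 2}
FIRST(S) = {0}
FOLLOW(A) = {2}
FOLLOW(S) = {$}
Therefore, FOLLOW(A) = {2}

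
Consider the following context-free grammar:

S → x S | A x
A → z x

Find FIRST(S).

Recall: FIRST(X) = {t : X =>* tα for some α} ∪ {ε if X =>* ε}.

We compute FIRST(S) using the standard algorithm.
FIRST(A) = {z}
FIRST(S) = {x, z}
Therefore, FIRST(S) = {x, z}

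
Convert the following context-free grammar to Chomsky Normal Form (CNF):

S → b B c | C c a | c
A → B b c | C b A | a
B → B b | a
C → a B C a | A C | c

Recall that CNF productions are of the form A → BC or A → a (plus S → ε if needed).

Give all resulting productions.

TB → b; TC → c; TA → a; S → c; A → a; B → a; C → c; S → TB X0; X0 → B TC; S → C X1; X1 → TC TA; A → B X2; X2 → TB TC; A → C X3; X3 → TB A; B → B TB; C → TA X4; X4 → B X5; X5 → C TA; C → A C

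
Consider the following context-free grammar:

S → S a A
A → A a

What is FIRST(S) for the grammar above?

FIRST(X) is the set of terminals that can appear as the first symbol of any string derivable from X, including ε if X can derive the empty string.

We compute FIRST(S) using the standard algorithm.
FIRST(A) = {}
FIRST(S) = {}
Therefore, FIRST(S) = {}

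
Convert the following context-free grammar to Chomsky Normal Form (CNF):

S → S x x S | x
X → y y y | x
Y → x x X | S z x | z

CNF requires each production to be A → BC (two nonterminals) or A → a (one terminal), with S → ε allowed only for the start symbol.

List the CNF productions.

TX → x; S → x; TY → y; X → x; TZ → z; Y → z; S → S X0; X0 → TX X1; X1 → TX S; X → TY X2; X2 → TY TY; Y → TX X3; X3 → TX X; Y → S X4; X4 → TZ TX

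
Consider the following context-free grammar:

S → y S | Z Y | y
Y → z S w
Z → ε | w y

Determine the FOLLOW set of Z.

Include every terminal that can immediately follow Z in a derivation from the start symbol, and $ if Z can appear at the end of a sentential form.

We compute FOLLOW(Z) using the standard algorithm.
FOLLOW(S) starts with {$}.
FIRST(S) = {w, y, z}
FIRST(Y) = {z}
FIRST(Z) = {w, ε}
FOLLOW(S) = {$, w}
FOLLOW(Y) = {$, w}
FOLLOW(Z) = {z}
Therefore, FOLLOW(Z) = {z}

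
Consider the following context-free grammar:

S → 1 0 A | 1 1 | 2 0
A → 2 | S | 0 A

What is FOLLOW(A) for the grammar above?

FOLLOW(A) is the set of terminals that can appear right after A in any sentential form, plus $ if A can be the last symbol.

We compute FOLLOW(A) using the standard algorithm.
FOLLOW(S) starts with {$}.
FIRST(A) = {0, 1, 2}
FIRST(S) = {1, 2}
FOLLOW(A) = {$}
FOLLOW(S) = {$}
Therefore, FOLLOW(A) = {$}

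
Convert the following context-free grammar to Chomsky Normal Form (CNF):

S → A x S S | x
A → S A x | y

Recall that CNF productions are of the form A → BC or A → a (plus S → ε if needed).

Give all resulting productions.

TX → x; S → x; A → y; S → A X0; X0 → TX X1; X1 → S S; A → S X2; X2 → A TX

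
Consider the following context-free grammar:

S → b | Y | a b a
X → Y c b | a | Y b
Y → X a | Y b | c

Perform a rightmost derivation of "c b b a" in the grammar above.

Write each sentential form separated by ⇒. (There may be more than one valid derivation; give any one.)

S ⇒ Y ⇒ X a ⇒ Y b a ⇒ Y b b a ⇒ c b b a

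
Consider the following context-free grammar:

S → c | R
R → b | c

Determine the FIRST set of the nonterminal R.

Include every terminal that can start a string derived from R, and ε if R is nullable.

We compute FIRST(R) using the standard algorithm.
FIRST(R) = {b, c}
FIRST(S) = {b, c}
Therefore, FIRST(R) = {b, c}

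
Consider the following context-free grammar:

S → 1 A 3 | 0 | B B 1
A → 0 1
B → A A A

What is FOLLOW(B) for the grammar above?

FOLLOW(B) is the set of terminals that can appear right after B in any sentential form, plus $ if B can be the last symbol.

We compute FOLLOW(B) using the standard algorithm.
FOLLOW(S) starts with {$}.
FIRST(A) = {0}
FIRST(B) = {0}
FIRST(S) = {0, 1}
FOLLOW(A) = {0, 1, 3}
FOLLOW(B) = {0, 1}
FOLLOW(S) = {$}
Therefore, FOLLOW(B) = {0, 1}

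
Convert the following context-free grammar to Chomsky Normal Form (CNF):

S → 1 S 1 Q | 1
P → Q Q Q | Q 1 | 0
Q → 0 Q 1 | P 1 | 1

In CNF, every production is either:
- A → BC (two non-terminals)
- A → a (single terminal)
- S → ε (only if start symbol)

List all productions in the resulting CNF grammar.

T1 → 1; S → 1; P → 0; T0 → 0; Q → 1; S → T1 X0; X0 → S X1; X1 → T1 Q; P → Q X2; X2 → Q Q; P → Q T1; Q → T0 X3; X3 → Q T1; Q → P T1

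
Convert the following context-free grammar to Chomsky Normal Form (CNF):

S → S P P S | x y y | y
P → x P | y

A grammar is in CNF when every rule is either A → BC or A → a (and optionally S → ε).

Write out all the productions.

TX → x; TY → y; S → y; P → y; S → S X0; X0 → P X1; X1 → P S; S → TX X2; X2 → TY TY; P → TX P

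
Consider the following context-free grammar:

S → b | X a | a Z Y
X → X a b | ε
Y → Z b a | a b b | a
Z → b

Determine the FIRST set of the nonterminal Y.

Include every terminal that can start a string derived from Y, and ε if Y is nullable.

We compute FIRST(Y) using the standard algorithm.
FIRST(S) = {a, b}
FIRST(X) = {a, ε}
FIRST(Y) = {a, b}
FIRST(Z) = {b}
Therefore, FIRST(Y) = {a, b}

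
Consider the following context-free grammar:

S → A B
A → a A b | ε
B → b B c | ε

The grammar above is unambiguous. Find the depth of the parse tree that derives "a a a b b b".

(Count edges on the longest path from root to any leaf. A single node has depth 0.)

5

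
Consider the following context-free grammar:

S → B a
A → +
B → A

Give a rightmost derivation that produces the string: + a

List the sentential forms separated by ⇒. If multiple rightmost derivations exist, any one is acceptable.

S ⇒ B a ⇒ A a ⇒ + a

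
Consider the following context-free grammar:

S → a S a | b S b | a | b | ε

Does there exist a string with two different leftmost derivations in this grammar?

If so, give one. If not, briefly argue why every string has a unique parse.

No - every string in the language has a unique leftmost derivation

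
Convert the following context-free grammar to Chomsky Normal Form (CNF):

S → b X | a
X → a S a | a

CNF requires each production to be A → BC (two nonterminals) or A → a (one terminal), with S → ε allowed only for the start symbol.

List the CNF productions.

TB → b; S → a; TA → a; X → a; S → TB X; X → TA X0; X0 → S TA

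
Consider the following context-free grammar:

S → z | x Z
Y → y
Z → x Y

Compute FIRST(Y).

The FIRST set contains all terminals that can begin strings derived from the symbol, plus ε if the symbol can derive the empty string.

We compute FIRST(Y) using the standard algorithm.
FIRST(S) = {x, z}
FIRST(Y) = {y}
FIRST(Z) = {x}
Therefore, FIRST(Y) = {y}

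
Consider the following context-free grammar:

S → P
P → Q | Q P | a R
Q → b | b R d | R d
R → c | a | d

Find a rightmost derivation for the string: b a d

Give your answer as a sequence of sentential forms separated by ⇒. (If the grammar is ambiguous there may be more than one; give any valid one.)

S ⇒ P ⇒ Q ⇒ b R d ⇒ b a d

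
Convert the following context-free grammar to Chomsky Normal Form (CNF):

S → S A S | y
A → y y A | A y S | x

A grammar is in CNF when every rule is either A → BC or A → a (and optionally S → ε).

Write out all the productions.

S → y; TY → y; A → x; S → S X0; X0 → A S; A → TY X1; X1 → TY A; A → A X2; X2 → TY S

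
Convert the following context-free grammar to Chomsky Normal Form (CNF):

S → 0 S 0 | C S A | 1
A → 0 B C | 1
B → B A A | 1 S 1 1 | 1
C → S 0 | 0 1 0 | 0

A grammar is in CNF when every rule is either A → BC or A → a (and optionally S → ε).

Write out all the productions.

T0 → 0; S → 1; A → 1; T1 → 1; B → 1; C → 0; S → T0 X0; X0 → S T0; S → C X1; X1 → S A; A → T0 X2; X2 → B C; B → B X3; X3 → A A; B → T1 X4; X4 → S X5; X5 → T1 T1; C → S T0; C → T0 X6; X6 → T1 T0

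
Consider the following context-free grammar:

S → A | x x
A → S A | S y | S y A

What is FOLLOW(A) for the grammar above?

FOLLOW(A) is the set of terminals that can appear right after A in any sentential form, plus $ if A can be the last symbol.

We compute FOLLOW(A) using the standard algorithm.
FOLLOW(S) starts with {$}.
FIRST(A) = {x}
FIRST(S) = {x}
FOLLOW(A) = {$, x, y}
FOLLOW(S) = {$, x, y}
Therefore, FOLLOW(A) = {$, x, y}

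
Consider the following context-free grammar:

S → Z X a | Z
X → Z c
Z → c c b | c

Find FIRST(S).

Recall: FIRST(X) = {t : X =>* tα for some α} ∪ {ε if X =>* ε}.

We compute FIRST(S) using the standard algorithm.
FIRST(S) = {c}
FIRST(X) = {c}
FIRST(Z) = {c}
Therefore, FIRST(S) = {c}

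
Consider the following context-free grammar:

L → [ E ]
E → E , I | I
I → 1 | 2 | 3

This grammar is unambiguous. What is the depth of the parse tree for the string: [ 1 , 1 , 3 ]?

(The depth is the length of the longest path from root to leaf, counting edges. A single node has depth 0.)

5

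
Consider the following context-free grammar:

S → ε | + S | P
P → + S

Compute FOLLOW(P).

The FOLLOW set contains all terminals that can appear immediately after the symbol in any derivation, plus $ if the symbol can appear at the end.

We compute FOLLOW(P) using the standard algorithm.
FOLLOW(S) starts with {$}.
FIRST(P) = {+}
FIRST(S) = {+, ε}
FOLLOW(P) = {$}
FOLLOW(S) = {$}
Therefore, FOLLOW(P) = {$}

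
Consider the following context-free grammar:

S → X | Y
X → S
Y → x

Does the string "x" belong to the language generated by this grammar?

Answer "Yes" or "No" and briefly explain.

Yes - a valid derivation exists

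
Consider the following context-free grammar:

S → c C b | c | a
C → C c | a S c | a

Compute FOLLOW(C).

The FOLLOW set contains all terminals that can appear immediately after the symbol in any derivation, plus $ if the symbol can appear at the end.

We compute FOLLOW(C) using the standard algorithm.
FOLLOW(S) starts with {$}.
FIRST(C) = {a}
FIRST(S) = {a, c}
FOLLOW(C) = {b, c}
FOLLOW(S) = {$, c}
Therefore, FOLLOW(C) = {b, c}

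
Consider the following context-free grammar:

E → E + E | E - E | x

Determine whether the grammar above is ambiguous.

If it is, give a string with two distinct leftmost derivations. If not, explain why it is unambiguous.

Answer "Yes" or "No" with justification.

Yes - the string 'x + x + x + x - x' has two distinct leftmost derivations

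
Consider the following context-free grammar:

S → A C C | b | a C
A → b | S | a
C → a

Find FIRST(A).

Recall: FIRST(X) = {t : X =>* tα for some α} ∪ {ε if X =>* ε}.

We compute FIRST(A) using the standard algorithm.
FIRST(A) = {a, b}
FIRST(C) = {a}
FIRST(S) = {a, b}
Therefore, FIRST(A) = {a, b}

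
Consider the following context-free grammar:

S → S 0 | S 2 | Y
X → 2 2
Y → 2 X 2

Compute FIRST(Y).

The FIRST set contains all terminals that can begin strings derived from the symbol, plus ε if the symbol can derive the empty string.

We compute FIRST(Y) using the standard algorithm.
FIRST(S) = {2}
FIRST(X) = {2}
FIRST(Y) = {2}
Therefore, FIRST(Y) = {2}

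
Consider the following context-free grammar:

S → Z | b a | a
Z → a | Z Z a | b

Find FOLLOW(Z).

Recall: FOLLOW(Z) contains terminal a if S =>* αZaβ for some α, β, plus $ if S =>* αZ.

We compute FOLLOW(Z) using the standard algorithm.
FOLLOW(S) starts with {$}.
FIRST(S) = {a, b}
FIRST(Z) = {a, b}
FOLLOW(S) = {$}
FOLLOW(Z) = {$, a, b}
Therefore, FOLLOW(Z) = {$, a, b}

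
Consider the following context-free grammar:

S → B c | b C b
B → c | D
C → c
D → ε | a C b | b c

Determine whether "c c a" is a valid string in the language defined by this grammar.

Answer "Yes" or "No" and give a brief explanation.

No - no valid derivation exists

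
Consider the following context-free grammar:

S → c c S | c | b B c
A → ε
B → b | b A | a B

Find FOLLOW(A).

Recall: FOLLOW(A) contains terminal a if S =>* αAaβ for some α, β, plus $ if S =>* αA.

We compute FOLLOW(A) using the standard algorithm.
FOLLOW(S) starts with {$}.
FIRST(A) = {ε}
FIRST(B) = {a, b}
FIRST(S) = {b, c}
FOLLOW(A) = {c}
FOLLOW(B) = {c}
FOLLOW(S) = {$}
Therefore, FOLLOW(A) = {c}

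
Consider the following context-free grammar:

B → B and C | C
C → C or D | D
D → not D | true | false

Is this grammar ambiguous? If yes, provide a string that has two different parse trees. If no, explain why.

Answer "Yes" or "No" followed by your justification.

No - the grammar is unambiguous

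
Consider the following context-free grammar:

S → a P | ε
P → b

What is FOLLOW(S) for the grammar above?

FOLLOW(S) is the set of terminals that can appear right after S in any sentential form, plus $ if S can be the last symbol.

We compute FOLLOW(S) using the standard algorithm.
FOLLOW(S) starts with {$}.
FIRST(P) = {b}
FIRST(S) = {a, ε}
FOLLOW(P) = {$}
FOLLOW(S) = {$}
Therefore, FOLLOW(S) = {$}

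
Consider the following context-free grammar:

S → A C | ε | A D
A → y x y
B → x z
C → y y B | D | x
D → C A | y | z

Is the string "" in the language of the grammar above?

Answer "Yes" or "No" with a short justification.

Yes - a valid derivation exists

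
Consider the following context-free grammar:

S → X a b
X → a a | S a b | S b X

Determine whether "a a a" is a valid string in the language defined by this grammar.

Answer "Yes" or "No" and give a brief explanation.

No - no valid derivation exists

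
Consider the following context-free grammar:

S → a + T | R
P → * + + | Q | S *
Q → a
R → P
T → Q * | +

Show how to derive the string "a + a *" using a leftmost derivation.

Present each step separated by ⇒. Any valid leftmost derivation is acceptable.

S ⇒ a + T ⇒ a + Q * ⇒ a + a *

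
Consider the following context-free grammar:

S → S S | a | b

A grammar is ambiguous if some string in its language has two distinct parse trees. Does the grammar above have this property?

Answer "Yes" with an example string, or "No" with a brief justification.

Yes - the string 'a a b a' has two distinct parse trees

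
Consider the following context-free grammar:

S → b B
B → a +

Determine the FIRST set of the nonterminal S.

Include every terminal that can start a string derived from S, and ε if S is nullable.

We compute FIRST(S) using the standard algorithm.
FIRST(B) = {a}
FIRST(S) = {b}
Therefore, FIRST(S) = {b}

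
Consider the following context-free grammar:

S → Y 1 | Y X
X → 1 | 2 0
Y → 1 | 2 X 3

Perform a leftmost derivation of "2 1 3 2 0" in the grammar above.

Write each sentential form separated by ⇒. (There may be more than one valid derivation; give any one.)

S ⇒ Y X ⇒ 2 X 3 X ⇒ 2 1 3 X ⇒ 2 1 3 2 0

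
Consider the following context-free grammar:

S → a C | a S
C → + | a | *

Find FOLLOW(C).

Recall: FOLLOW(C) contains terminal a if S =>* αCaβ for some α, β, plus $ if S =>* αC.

We compute FOLLOW(C) using the standard algorithm.
FOLLOW(S) starts with {$}.
FIRST(C) = {*, +, a}
FIRST(S) = {a}
FOLLOW(C) = {$}
FOLLOW(S) = {$}
Therefore, FOLLOW(C) = {$}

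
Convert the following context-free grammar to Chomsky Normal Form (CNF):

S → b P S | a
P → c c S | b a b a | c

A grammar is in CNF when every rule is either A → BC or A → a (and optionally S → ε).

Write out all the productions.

TB → b; S → a; TC → c; TA → a; P → c; S → TB X0; X0 → P S; P → TC X1; X1 → TC S; P → TB X2; X2 → TA X3; X3 → TB TA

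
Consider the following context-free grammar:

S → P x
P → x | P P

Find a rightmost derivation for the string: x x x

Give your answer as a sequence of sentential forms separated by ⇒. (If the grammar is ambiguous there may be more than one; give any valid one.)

S ⇒ P x ⇒ P P x ⇒ P x x ⇒ x x x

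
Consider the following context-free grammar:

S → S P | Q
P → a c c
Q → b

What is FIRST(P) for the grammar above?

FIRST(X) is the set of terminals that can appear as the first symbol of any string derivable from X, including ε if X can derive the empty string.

We compute FIRST(P) using the standard algorithm.
FIRST(P) = {a}
FIRST(Q) = {b}
FIRST(S) = {b}
Therefore, FIRST(P) = {a}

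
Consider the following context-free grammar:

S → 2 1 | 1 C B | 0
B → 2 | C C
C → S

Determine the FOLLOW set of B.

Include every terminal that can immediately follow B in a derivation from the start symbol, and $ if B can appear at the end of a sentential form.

We compute FOLLOW(B) using the standard algorithm.
FOLLOW(S) starts with {$}.
FIRST(B) = {0, 1, 2}
FIRST(C) = {0, 1, 2}
FIRST(S) = {0, 1, 2}
FOLLOW(B) = {$, 0, 1, 2}
FOLLOW(C) = {$, 0, 1, 2}
FOLLOW(S) = {$, 0, 1, 2}
Therefore, FOLLOW(B) = {$, 0, 1, 2}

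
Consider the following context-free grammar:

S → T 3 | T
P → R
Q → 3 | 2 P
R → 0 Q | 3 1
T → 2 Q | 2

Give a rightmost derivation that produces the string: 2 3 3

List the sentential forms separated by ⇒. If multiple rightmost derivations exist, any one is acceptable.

S ⇒ T 3 ⇒ 2 Q 3 ⇒ 2 3 3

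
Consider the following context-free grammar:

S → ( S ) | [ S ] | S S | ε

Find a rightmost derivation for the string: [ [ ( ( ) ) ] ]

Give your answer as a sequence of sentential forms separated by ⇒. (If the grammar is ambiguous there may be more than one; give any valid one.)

S ⇒ [ S ] ⇒ [ [ S ] ] ⇒ [ [ ( S ) ] ] ⇒ [ [ ( ( S ) ) ] ] ⇒ [ [ ( ( ) ) ] ]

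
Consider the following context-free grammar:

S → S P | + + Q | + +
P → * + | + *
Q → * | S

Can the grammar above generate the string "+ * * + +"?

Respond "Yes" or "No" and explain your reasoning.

No - no valid derivation exists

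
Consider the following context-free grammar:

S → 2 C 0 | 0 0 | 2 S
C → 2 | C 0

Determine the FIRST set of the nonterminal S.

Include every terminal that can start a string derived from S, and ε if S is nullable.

We compute FIRST(S) using the standard algorithm.
FIRST(C) = {2}
FIRST(S) = {0, 2}
Therefore, FIRST(S) = {0, 2}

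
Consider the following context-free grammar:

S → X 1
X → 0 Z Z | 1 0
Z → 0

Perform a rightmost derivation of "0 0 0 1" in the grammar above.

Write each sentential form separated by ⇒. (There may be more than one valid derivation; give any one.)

S ⇒ X 1 ⇒ 0 Z Z 1 ⇒ 0 Z 0 1 ⇒ 0 0 0 1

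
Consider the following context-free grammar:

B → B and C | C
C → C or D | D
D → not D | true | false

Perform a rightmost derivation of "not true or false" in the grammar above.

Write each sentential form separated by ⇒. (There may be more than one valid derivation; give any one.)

B ⇒ C ⇒ C or D ⇒ C or false ⇒ D or false ⇒ not D or false ⇒ not true or false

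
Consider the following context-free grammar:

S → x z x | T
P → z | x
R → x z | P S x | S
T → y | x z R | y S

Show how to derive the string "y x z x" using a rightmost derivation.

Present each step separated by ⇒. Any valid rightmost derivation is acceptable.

S ⇒ T ⇒ y S ⇒ y x z x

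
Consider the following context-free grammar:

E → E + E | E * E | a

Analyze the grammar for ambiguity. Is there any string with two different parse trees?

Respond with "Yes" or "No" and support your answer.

Yes - the string 'a * a + a * a' has two distinct parse trees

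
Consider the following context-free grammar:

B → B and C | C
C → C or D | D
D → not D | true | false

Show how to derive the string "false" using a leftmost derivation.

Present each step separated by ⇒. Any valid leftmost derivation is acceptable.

B ⇒ C ⇒ D ⇒ false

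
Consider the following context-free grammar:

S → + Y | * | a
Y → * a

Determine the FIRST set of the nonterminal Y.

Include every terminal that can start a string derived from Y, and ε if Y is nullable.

We compute FIRST(Y) using the standard algorithm.
FIRST(S) = {*, +, a}
FIRST(Y) = {*}
Therefore, FIRST(Y) = {*}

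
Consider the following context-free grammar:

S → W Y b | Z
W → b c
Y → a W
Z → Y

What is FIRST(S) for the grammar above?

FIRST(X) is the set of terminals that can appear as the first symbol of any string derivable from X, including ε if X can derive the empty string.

We compute FIRST(S) using the standard algorithm.
FIRST(S) = {a, b}
FIRST(W) = {b}
FIRST(Y) = {a}
FIRST(Z) = {a}
Therefore, FIRST(S) = {a, b}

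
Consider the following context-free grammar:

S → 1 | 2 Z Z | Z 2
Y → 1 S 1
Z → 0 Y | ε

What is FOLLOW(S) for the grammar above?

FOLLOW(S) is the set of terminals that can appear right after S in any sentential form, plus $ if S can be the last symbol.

We compute FOLLOW(S) using the standard algorithm.
FOLLOW(S) starts with {$}.
FIRST(S) = {0, 1, 2}
FIRST(Y) = {1}
FIRST(Z) = {0, ε}
FOLLOW(S) = {$, 1}
FOLLOW(Y) = {$, 0, 1, 2}
FOLLOW(Z) = {$, 0, 1, 2}
Therefore, FOLLOW(S) = {$, 1}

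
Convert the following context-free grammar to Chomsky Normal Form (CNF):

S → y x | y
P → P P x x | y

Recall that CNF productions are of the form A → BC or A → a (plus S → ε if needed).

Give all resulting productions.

TY → y; TX → x; S → y; P → y; S → TY TX; P → P X0; X0 → P X1; X1 → TX TX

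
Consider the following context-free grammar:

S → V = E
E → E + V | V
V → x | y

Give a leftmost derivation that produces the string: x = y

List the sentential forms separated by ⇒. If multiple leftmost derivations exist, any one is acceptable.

S ⇒ V = E ⇒ x = E ⇒ x = V ⇒ x = y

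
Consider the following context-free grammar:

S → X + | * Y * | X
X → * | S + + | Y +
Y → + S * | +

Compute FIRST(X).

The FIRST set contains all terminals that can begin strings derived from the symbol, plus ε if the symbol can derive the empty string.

We compute FIRST(X) using the standard algorithm.
FIRST(S) = {*, +}
FIRST(X) = {*, +}
FIRST(Y) = {+}
Therefore, FIRST(X) = {*, +}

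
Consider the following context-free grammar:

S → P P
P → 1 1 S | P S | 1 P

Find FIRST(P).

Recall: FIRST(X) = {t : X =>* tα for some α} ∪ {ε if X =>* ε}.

We compute FIRST(P) using the standard algorithm.
FIRST(P) = {1}
FIRST(S) = {1}
Therefore, FIRST(P) = {1}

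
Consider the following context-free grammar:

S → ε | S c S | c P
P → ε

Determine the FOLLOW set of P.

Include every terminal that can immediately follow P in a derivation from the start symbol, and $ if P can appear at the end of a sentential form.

We compute FOLLOW(P) using the standard algorithm.
FOLLOW(S) starts with {$}.
FIRST(P) = {ε}
FIRST(S) = {c, ε}
FOLLOW(P) = {$, c}
FOLLOW(S) = {$, c}
Therefore, FOLLOW(P) = {$, c}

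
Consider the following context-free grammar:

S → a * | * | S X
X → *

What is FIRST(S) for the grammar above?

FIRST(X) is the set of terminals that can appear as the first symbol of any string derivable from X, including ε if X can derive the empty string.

We compute FIRST(S) using the standard algorithm.
FIRST(S) = {*, a}
FIRST(X) = {*}
Therefore, FIRST(S) = {*, a}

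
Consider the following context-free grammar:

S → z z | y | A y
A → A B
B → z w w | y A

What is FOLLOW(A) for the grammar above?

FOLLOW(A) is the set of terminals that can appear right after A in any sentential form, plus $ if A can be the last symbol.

We compute FOLLOW(A) using the standard algorithm.
FOLLOW(S) starts with {$}.
FIRST(A) = {}
FIRST(B) = {y, z}
FIRST(S) = {y, z}
FOLLOW(A) = {y, z}
FOLLOW(B) = {y, z}
FOLLOW(S) = {$}
Therefore, FOLLOW(A) = {y, z}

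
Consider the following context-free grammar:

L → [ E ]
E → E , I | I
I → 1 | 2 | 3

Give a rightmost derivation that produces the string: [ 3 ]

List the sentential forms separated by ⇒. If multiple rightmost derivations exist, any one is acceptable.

L ⇒ [ E ] ⇒ [ I ] ⇒ [ 3 ]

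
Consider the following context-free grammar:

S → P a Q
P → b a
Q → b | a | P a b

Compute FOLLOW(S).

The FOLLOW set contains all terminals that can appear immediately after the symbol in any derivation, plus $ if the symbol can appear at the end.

We compute FOLLOW(S) using the standard algorithm.
FOLLOW(S) starts with {$}.
FIRST(P) = {b}
FIRST(Q) = {a, b}
FIRST(S) = {b}
FOLLOW(P) = {a}
FOLLOW(Q) = {$}
FOLLOW(S) = {$}
Therefore, FOLLOW(S) = {$}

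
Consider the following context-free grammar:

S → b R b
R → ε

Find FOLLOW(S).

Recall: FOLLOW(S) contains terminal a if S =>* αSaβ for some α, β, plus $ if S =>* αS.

We compute FOLLOW(S) using the standard algorithm.
FOLLOW(S) starts with {$}.
FIRST(R) = {ε}
FIRST(S) = {b}
FOLLOW(R) = {b}
FOLLOW(S) = {$}
Therefore, FOLLOW(S) = {$}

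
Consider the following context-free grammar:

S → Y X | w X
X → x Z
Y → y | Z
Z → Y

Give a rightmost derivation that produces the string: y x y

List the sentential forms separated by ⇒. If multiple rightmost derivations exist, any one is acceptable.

S ⇒ Y X ⇒ Y x Z ⇒ Y x Y ⇒ Y x y ⇒ y x y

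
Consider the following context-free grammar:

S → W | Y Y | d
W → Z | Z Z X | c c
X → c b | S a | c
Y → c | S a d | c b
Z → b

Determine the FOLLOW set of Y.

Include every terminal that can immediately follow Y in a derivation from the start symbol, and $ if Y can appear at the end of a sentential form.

We compute FOLLOW(Y) using the standard algorithm.
FOLLOW(S) starts with {$}.
FIRST(S) = {b, c, d}
FIRST(W) = {b, c}
FIRST(X) = {b, c, d}
FIRST(Y) = {b, c, d}
FIRST(Z) = {b}
FOLLOW(S) = {$, a}
FOLLOW(W) = {$, a}
FOLLOW(X) = {$, a}
FOLLOW(Y) = {$, a, b, c, d}
FOLLOW(Z) = {$, a, b, c, d}
Therefore, FOLLOW(Y) = {$, a, b, c, d}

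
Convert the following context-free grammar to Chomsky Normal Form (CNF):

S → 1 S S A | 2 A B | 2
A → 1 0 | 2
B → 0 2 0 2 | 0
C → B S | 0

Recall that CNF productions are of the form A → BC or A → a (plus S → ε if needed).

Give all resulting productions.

T1 → 1; T2 → 2; S → 2; T0 → 0; A → 2; B → 0; C → 0; S → T1 X0; X0 → S X1; X1 → S A; S → T2 X2; X2 → A B; A → T1 T0; B → T0 X3; X3 → T2 X4; X4 → T0 T2; C → B S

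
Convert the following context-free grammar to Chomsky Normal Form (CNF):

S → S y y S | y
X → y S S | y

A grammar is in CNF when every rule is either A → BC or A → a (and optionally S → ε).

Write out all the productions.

TY → y; S → y; X → y; S → S X0; X0 → TY X1; X1 → TY S; X → TY X2; X2 → S S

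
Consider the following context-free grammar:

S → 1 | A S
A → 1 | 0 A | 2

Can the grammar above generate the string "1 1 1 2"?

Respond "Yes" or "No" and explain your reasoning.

No - no valid derivation exists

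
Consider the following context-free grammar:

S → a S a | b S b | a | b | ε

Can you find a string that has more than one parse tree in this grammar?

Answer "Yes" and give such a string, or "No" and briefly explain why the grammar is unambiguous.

No - the grammar is unambiguous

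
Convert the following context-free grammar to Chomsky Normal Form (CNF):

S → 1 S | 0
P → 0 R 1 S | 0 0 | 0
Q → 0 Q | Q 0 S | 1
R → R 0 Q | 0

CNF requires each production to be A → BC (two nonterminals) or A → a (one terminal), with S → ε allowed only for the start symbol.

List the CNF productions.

T1 → 1; S → 0; T0 → 0; P → 0; Q → 1; R → 0; S → T1 S; P → T0 X0; X0 → R X1; X1 → T1 S; P → T0 T0; Q → T0 Q; Q → Q X2; X2 → T0 S; R → R X3; X3 → T0 Q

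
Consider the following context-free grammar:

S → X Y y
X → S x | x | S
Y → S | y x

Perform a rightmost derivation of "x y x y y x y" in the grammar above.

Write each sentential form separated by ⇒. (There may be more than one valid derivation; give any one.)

S ⇒ X Y y ⇒ X y x y ⇒ S y x y ⇒ X Y y y x y ⇒ X y x y y x y ⇒ x y x y y x y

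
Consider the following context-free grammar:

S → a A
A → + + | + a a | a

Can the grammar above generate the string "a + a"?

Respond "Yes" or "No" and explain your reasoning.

No - no valid derivation exists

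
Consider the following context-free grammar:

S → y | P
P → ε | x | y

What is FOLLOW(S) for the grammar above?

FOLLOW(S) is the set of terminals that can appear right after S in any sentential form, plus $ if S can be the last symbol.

We compute FOLLOW(S) using the standard algorithm.
FOLLOW(S) starts with {$}.
FIRST(P) = {x, y, ε}
FIRST(S) = {x, y, ε}
FOLLOW(P) = {$}
FOLLOW(S) = {$}
Therefore, FOLLOW(S) = {$}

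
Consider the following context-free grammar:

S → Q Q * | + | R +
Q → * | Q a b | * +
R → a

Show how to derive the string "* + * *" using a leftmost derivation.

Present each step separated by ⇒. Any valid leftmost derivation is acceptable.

S ⇒ Q Q * ⇒ * + Q * ⇒ * + * *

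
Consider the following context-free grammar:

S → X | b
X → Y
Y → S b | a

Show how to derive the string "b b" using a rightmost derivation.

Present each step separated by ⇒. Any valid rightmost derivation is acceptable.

S ⇒ X ⇒ Y ⇒ S b ⇒ b b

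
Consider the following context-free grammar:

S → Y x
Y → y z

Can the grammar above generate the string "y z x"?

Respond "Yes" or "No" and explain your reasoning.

Yes - a valid derivation exists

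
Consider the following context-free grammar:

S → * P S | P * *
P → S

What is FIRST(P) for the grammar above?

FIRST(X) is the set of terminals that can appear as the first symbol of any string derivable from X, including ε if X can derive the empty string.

We compute FIRST(P) using the standard algorithm.
FIRST(P) = {*}
FIRST(S) = {*}
Therefore, FIRST(P) = {*}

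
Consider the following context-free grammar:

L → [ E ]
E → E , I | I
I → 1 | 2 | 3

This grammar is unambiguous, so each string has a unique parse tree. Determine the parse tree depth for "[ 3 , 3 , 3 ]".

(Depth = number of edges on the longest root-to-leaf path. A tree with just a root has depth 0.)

5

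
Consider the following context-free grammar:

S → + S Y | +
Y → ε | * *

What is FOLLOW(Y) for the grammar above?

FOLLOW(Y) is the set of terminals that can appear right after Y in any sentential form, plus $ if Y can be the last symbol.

We compute FOLLOW(Y) using the standard algorithm.
FOLLOW(S) starts with {$}.
FIRST(S) = {+}
FIRST(Y) = {*, ε}
FOLLOW(S) = {$, *}
FOLLOW(Y) = {$, *}
Therefore, FOLLOW(Y) = {$, *}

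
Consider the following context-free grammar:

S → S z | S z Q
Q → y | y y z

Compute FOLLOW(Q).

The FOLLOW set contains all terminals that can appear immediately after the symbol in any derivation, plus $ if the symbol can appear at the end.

We compute FOLLOW(Q) using the standard algorithm.
FOLLOW(S) starts with {$}.
FIRST(Q) = {y}
FIRST(S) = {}
FOLLOW(Q) = {$, z}
FOLLOW(S) = {$, z}
Therefore, FOLLOW(Q) = {$, z}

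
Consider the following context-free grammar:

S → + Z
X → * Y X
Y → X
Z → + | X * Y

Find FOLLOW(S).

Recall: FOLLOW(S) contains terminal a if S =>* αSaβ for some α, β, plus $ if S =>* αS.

We compute FOLLOW(S) using the standard algorithm.
FOLLOW(S) starts with {$}.
FIRST(S) = {+}
FIRST(X) = {*}
FIRST(Y) = {*}
FIRST(Z) = {*, +}
FOLLOW(S) = {$}
FOLLOW(X) = {$, *}
FOLLOW(Y) = {$, *}
FOLLOW(Z) = {$}
Therefore, FOLLOW(S) = {$}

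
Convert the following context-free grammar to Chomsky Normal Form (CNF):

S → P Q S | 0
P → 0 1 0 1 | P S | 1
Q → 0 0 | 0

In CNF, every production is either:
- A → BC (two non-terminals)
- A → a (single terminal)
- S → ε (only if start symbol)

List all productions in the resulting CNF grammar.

S → 0; T0 → 0; T1 → 1; P → 1; Q → 0; S → P X0; X0 → Q S; P → T0 X1; X1 → T1 X2; X2 → T0 T1; P → P S; Q → T0 T0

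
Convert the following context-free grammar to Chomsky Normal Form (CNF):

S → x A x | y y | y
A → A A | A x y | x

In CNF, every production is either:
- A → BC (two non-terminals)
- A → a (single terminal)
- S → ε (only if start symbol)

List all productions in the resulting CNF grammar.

TX → x; TY → y; S → y; A → x; S → TX X0; X0 → A TX; S → TY TY; A → A A; A → A X1; X1 → TX TY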